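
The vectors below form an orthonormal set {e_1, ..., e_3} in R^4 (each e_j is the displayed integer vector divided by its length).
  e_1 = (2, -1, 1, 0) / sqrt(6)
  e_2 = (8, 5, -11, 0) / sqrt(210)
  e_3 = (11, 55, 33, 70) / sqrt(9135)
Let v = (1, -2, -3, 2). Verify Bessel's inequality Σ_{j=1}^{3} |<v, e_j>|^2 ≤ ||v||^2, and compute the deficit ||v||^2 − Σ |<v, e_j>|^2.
Σ |<v, e_j>|^2 = 46/9; ||v||^2 = 18; deficit = 116/9

Write each e_j = u_j / sqrt(<u_j, u_j>) where u_j is the displayed integer vector. Then <v, e_j> = <v, u_j> / sqrt(<u_j, u_j>), so |<v, e_j>|^2 = <v, u_j>^2 / <u_j, u_j>.
Coefficients: <v, e_1> = 1/sqrt(6), <v, e_2> = 31/sqrt(210), <v, e_3> = -58/sqrt(9135).
Square and sum: Σ |<v, e_j>|^2 = 46/9.
Compute ||v||^2 = v·v = 18.
Deficit = 18 − 46/9 = 116/9 ≥ 0, confirming Bessel's inequality. (The deficit equals ||v − Σ <v,e_j> e_j||^2, the squared distance from v to span{e_j}.)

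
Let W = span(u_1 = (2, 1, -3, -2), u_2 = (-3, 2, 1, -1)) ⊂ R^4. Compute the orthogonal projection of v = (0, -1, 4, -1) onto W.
proj_W(v) = (-297/245, -152/245, 449/245, 43/35)

Set up U = [u_1 | ... | u_2] ∈ R^(4×2). The projector onto W = col(U) is P = U (U^T U)^(-1) U^T.
Compute U^T U =
  [18, -5]
  [-5, 15],
and U^T v = (-11, 3).
Solve U^T U · c = U^T v for the coefficients: c = (-30/49, -1/245). The projection is proj_W(v) = U c.
Check: (v - proj_W(v)) · u_1 = 0  (should be 0).
Check: (v - proj_W(v)) · u_2 = 0  (should be 0).
Result: proj_W(v) = (-297/245, -152/245, 449/245, 43/35).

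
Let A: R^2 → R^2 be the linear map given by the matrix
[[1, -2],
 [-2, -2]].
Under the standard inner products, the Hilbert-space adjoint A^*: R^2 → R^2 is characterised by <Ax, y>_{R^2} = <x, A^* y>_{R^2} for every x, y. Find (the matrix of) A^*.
A^* = A^T =
[[1, -2],
 [-2, -2]]

For real matrices with standard dot products, the defining identity <Ax, y> = <x, A^* y> gives (Ax)^T y = x^T (A^*) y, i.e. x^T A^T y = x^T (A^*) y. Since this holds for all x, y, we must have A^* = A^T. Therefore
A^* =
[[1, -2],
 [-2, -2]].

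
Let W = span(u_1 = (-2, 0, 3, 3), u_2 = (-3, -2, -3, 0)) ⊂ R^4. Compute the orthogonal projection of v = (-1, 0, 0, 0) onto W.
proj_W(v) = (-322/475, -144/475, -3/25, 159/475)

Set up U = [u_1 | ... | u_2] ∈ R^(4×2). The projector onto W = col(U) is P = U (U^T U)^(-1) U^T.
Compute U^T U =
  [22, -3]
  [-3, 22],
and U^T v = (2, 3).
Solve U^T U · c = U^T v for the coefficients: c = (53/475, 72/475). The projection is proj_W(v) = U c.
Check: (v - proj_W(v)) · u_1 = 0  (should be 0).
Check: (v - proj_W(v)) · u_2 = 0  (should be 0).
Result: proj_W(v) = (-322/475, -144/475, -3/25, 159/475).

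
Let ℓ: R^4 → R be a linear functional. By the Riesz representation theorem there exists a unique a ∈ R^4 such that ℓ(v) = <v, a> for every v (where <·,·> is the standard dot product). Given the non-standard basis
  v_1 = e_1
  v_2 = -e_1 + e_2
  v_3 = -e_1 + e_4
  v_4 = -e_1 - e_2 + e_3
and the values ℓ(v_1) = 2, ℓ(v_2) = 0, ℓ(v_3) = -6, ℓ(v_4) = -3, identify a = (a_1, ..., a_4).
a = (2, 2, 1, -4)

Write a = (a_1, ..., a_4) in the standard basis. For each basis vector v_i, ℓ(v_i) = <v_i, a> is a linear equation in the a_j's. Collect the n equations into a matrix system V a = ℓ, where row i of V is v_i (expressed in the standard basis). Since V is invertible (lower-triangular with 1s on the diagonal, up to permutation), solve by back-substitution:
  V =
[[1, 0, 0, 0],
 [-1, 1, 0, 0],
 [-1, 0, 0, 1],
 [-1, -1, 1, 0]]
  V a = (2, 0, -6, -3)
Solving gives a = (2, 2, 1, -4).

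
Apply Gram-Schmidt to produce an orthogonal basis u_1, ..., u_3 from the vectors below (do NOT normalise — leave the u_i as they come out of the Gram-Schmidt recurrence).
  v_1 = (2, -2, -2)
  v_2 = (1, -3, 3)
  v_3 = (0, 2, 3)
Orthogonal basis:
  u_1 = (2, -2, -2)
  u_2 = (2/3, -8/3, 10/3)
  u_3 = (3/2, 1, 1/2)

Apply the Gram-Schmidt recurrence
  u_1 = v_1
  u_i = v_i − Σ_{j<i} ((v_i · u_j) / (u_j · u_j)) · u_j.

Step by step this gives:
  u_1 = (2, -2, -2)
  u_2 = (2/3, -8/3, 10/3)
  u_3 = (3/2, 1, 1/2)

Orthogonality check:
  u_2 · u_1 = 0 (should be 0)
  u_3 · u_1 = 0 (should be 0)
  u_3 · u_2 = 0 (should be 0)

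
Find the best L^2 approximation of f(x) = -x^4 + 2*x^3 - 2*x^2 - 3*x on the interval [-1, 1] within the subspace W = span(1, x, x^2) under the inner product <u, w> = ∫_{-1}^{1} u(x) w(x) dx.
g(x) = -20*x^2/7 - 9*x/5 + 3/35

The best approximation g ∈ W is the orthogonal projection of f onto W. Writing g = a_0 + a_1 x + a_2 x^2, the coefficients solve the normal equations G · a = b where
  G_{ij} = <φ_i, φ_j> and b_i = <f, φ_i>, with φ_0 = 1, φ_1 = x, φ_2 = x^2.
G =
  [2, 0, 2/3]
  [0, 2/3, 0]
  [2/3, 0, 2/5],
b = (-26/15, -6/5, -38/35).
Solving gives a_0 = 3/35, a_1 = -9/5, a_2 = -20/7, so
  g(x) = -20*x^2/7 - 9*x/5 + 3/35.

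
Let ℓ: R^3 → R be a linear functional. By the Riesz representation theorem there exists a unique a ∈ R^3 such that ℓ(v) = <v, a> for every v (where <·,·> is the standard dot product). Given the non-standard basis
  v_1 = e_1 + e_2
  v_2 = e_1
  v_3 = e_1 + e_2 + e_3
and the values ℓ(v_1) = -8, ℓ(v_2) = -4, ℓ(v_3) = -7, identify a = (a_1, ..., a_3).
a = (-4, -4, 1)

Write a = (a_1, ..., a_3) in the standard basis. For each basis vector v_i, ℓ(v_i) = <v_i, a> is a linear equation in the a_j's. Collect the n equations into a matrix system V a = ℓ, where row i of V is v_i (expressed in the standard basis). Since V is invertible (lower-triangular with 1s on the diagonal, up to permutation), solve by back-substitution:
  V =
[[1, 1, 0],
 [1, 0, 0],
 [1, 1, 1]]
  V a = (-8, -4, -7)
Solving gives a = (-4, -4, 1).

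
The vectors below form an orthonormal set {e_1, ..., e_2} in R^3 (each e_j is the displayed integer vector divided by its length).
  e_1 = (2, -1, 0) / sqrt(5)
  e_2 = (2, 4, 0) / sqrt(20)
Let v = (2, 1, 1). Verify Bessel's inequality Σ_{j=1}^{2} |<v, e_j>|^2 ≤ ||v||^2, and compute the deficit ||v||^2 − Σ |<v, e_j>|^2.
Σ |<v, e_j>|^2 = 5; ||v||^2 = 6; deficit = 1

Write each e_j = u_j / sqrt(<u_j, u_j>) where u_j is the displayed integer vector. Then <v, e_j> = <v, u_j> / sqrt(<u_j, u_j>), so |<v, e_j>|^2 = <v, u_j>^2 / <u_j, u_j>.
Coefficients: <v, e_1> = 3/sqrt(5), <v, e_2> = 8/sqrt(20).
Square and sum: Σ |<v, e_j>|^2 = 5.
Compute ||v||^2 = v·v = 6.
Deficit = 6 − 5 = 1 ≥ 0, confirming Bessel's inequality. (The deficit equals ||v − Σ <v,e_j> e_j||^2, the squared distance from v to span{e_j}.)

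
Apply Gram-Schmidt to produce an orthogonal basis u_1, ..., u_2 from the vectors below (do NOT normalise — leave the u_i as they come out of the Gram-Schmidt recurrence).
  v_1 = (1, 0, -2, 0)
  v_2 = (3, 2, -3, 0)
Orthogonal basis:
  u_1 = (1, 0, -2, 0)
  u_2 = (6/5, 2, 3/5, 0)

Apply the Gram-Schmidt recurrence
  u_1 = v_1
  u_i = v_i − Σ_{j<i} ((v_i · u_j) / (u_j · u_j)) · u_j.

Step by step this gives:
  u_1 = (1, 0, -2, 0)
  u_2 = (6/5, 2, 3/5, 0)

Orthogonality check:
  u_2 · u_1 = 0 (should be 0)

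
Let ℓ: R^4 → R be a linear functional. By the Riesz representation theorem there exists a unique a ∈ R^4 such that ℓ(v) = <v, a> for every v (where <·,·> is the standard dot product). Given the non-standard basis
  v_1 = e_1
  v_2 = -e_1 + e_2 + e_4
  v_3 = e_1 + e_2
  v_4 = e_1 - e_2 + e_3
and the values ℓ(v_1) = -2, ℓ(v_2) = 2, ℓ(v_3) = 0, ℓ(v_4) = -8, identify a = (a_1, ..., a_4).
a = (-2, 2, -4, -2)

Write a = (a_1, ..., a_4) in the standard basis. For each basis vector v_i, ℓ(v_i) = <v_i, a> is a linear equation in the a_j's. Collect the n equations into a matrix system V a = ℓ, where row i of V is v_i (expressed in the standard basis). Since V is invertible (lower-triangular with 1s on the diagonal, up to permutation), solve by back-substitution:
  V =
[[1, 0, 0, 0],
 [-1, 1, 0, 1],
 [1, 1, 0, 0],
 [1, -1, 1, 0]]
  V a = (-2, 2, 0, -8)
Solving gives a = (-2, 2, -4, -2).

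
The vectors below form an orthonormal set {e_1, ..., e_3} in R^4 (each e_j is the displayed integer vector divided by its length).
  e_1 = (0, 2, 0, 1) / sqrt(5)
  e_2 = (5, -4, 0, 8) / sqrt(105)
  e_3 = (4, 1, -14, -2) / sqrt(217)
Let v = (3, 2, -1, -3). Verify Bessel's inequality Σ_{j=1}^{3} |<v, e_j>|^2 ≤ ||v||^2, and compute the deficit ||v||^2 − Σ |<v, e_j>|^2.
Σ |<v, e_j>|^2 = 770/93; ||v||^2 = 23; deficit = 1369/93

Write each e_j = u_j / sqrt(<u_j, u_j>) where u_j is the displayed integer vector. Then <v, e_j> = <v, u_j> / sqrt(<u_j, u_j>), so |<v, e_j>|^2 = <v, u_j>^2 / <u_j, u_j>.
Coefficients: <v, e_1> = 1/sqrt(5), <v, e_2> = -17/sqrt(105), <v, e_3> = 34/sqrt(217).
Square and sum: Σ |<v, e_j>|^2 = 770/93.
Compute ||v||^2 = v·v = 23.
Deficit = 23 − 770/93 = 1369/93 ≥ 0, confirming Bessel's inequality. (The deficit equals ||v − Σ <v,e_j> e_j||^2, the squared distance from v to span{e_j}.)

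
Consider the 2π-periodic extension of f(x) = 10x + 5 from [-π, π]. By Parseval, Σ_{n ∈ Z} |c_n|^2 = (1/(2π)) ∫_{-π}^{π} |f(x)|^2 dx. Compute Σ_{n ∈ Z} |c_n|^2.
Σ |c_n|^2 = 100π^2/3 + 25

Expand and integrate term by term over [-π, π]:
  ∫ (10x)^2 dx = 100·(2π^3/3); ∫ 2·10·(5)·x dx = 0 (odd integrand); ∫ 5^2 dx = 25·2π.
So (1/(2π)) ∫_{-π}^{π} (10x + 5)^2 dx = 100π^2/3 + 25 = 100π^2/3 + 25.
Parseval ⇒ Σ |c_n|^2 = 100π^2/3 + 25.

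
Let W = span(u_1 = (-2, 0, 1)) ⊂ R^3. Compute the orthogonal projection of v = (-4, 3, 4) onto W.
proj_W(v) = (-24/5, 0, 12/5)

Set up U = [u_1 | ... | u_1] ∈ R^(3×1). The projector onto W = col(U) is P = U (U^T U)^(-1) U^T.
Compute U^T U =
  [5],
and U^T v = (12).
Solve U^T U · c = U^T v for the coefficients: c = (12/5). The projection is proj_W(v) = U c.
Check: (v - proj_W(v)) · u_1 = 0  (should be 0).
Result: proj_W(v) = (-24/5, 0, 12/5).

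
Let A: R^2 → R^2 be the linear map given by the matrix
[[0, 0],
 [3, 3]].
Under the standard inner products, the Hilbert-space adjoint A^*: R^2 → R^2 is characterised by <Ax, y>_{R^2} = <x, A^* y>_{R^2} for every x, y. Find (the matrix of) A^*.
A^* = A^T =
[[0, 3],
 [0, 3]]

For real matrices with standard dot products, the defining identity <Ax, y> = <x, A^* y> gives (Ax)^T y = x^T (A^*) y, i.e. x^T A^T y = x^T (A^*) y. Since this holds for all x, y, we must have A^* = A^T. Therefore
A^* =
[[0, 3],
 [0, 3]].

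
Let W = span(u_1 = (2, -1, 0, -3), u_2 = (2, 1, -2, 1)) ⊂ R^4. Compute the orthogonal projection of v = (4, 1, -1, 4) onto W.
proj_W(v) = (16/7, 13/7, -3, 18/7)

Set up U = [u_1 | ... | u_2] ∈ R^(4×2). The projector onto W = col(U) is P = U (U^T U)^(-1) U^T.
Compute U^T U =
  [14, 0]
  [0, 10],
and U^T v = (-5, 15).
Solve U^T U · c = U^T v for the coefficients: c = (-5/14, 3/2). The projection is proj_W(v) = U c.
Check: (v - proj_W(v)) · u_1 = 0  (should be 0).
Check: (v - proj_W(v)) · u_2 = 0  (should be 0).
Result: proj_W(v) = (16/7, 13/7, -3, 18/7).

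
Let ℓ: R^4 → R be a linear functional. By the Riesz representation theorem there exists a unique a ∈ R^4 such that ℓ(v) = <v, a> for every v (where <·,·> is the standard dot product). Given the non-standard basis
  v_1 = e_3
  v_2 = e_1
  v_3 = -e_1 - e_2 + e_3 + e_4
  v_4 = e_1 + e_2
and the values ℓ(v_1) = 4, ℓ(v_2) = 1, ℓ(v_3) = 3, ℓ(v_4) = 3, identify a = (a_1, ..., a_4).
a = (1, 2, 4, 2)

Write a = (a_1, ..., a_4) in the standard basis. For each basis vector v_i, ℓ(v_i) = <v_i, a> is a linear equation in the a_j's. Collect the n equations into a matrix system V a = ℓ, where row i of V is v_i (expressed in the standard basis). Since V is invertible (lower-triangular with 1s on the diagonal, up to permutation), solve by back-substitution:
  V =
[[0, 0, 1, 0],
 [1, 0, 0, 0],
 [-1, -1, 1, 1],
 [1, 1, 0, 0]]
  V a = (4, 1, 3, 3)
Solving gives a = (1, 2, 4, 2).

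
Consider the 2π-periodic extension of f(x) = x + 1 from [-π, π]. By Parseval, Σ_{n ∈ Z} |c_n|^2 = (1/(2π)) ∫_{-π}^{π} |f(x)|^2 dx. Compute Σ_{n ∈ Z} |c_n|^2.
Σ |c_n|^2 = π^2/3 + 1

Expand and integrate term by term over [-π, π]:
  ∫ (x)^2 dx = 1·(2π^3/3); ∫ 2·1·(1)·x dx = 0 (odd integrand); ∫ 1^2 dx = 1·2π.
So (1/(2π)) ∫_{-π}^{π} (x + 1)^2 dx = 1π^2/3 + 1 = π^2/3 + 1.
Parseval ⇒ Σ |c_n|^2 = π^2/3 + 1.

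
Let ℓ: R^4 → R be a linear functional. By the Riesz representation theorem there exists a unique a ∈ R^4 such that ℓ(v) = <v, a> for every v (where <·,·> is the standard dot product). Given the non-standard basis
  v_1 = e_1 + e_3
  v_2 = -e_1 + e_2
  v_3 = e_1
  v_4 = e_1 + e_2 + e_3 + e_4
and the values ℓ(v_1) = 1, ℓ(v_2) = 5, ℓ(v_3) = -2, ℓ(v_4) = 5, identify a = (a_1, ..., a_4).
a = (-2, 3, 3, 1)

Write a = (a_1, ..., a_4) in the standard basis. For each basis vector v_i, ℓ(v_i) = <v_i, a> is a linear equation in the a_j's. Collect the n equations into a matrix system V a = ℓ, where row i of V is v_i (expressed in the standard basis). Since V is invertible (lower-triangular with 1s on the diagonal, up to permutation), solve by back-substitution:
  V =
[[1, 0, 1, 0],
 [-1, 1, 0, 0],
 [1, 0, 0, 0],
 [1, 1, 1, 1]]
  V a = (1, 5, -2, 5)
Solving gives a = (-2, 3, 3, 1).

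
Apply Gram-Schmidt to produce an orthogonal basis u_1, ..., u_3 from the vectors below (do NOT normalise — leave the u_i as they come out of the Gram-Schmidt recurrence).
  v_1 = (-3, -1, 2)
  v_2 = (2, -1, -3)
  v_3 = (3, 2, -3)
Orthogonal basis:
  u_1 = (-3, -1, 2)
  u_2 = (-5/14, -25/14, -10/7)
  u_3 = (-2/3, 2/3, -2/3)

Apply the Gram-Schmidt recurrence
  u_1 = v_1
  u_i = v_i − Σ_{j<i} ((v_i · u_j) / (u_j · u_j)) · u_j.

Step by step this gives:
  u_1 = (-3, -1, 2)
  u_2 = (-5/14, -25/14, -10/7)
  u_3 = (-2/3, 2/3, -2/3)

Orthogonality check:
  u_2 · u_1 = 0 (should be 0)
  u_3 · u_1 = 0 (should be 0)
  u_3 · u_2 = 0 (should be 0)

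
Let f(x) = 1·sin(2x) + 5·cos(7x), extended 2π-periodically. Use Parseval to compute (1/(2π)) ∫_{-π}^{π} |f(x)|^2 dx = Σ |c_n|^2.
Σ |c_n|^2 = 13

Expand |f|^2 and use orthogonality of {sin(nx), cos(mx)} on [-π, π]:
  ∫_{-π}^{π} sin(nx)^2 dx = π, ∫ cos(mx)^2 dx = π, and cross terms integrate to 0.
So ∫_{-π}^{π} f(x)^2 dx = 1^2 · π + 5^2 · π = (1 + 25)π.
Divide by 2π: (1 + 25)/2 = 13.
By Parseval, this equals Σ |c_n|^2.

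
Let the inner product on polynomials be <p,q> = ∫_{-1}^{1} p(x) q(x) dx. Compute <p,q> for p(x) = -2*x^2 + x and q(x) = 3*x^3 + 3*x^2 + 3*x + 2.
<p,q> = -28/15

Expand the product: p(x)·q(x) = -6*x^5 - 3*x^4 - 3*x^3 - x^2 + 2*x.
∫_{-1}^{1} of each monomial x^k gives [2/(k+1) if k even, 0 if k odd]. Integrating term-by-term (or equivalently evaluating the antiderivative F(x) = -x^6 - 3*x^5/5 - 3*x^4/4 - x^3/3 + x^2 at the endpoints):
  F(1) − F(−1) = -101/60 − (11/60) = -28/15.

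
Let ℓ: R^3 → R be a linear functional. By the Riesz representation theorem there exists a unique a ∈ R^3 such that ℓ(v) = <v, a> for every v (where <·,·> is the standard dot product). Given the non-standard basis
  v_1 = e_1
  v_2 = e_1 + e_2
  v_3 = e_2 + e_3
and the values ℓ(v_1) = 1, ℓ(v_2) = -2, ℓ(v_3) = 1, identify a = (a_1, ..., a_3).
a = (1, -3, 4)

Write a = (a_1, ..., a_3) in the standard basis. For each basis vector v_i, ℓ(v_i) = <v_i, a> is a linear equation in the a_j's. Collect the n equations into a matrix system V a = ℓ, where row i of V is v_i (expressed in the standard basis). Since V is invertible (lower-triangular with 1s on the diagonal, up to permutation), solve by back-substitution:
  V =
[[1, 0, 0],
 [1, 1, 0],
 [0, 1, 1]]
  V a = (1, -2, 1)
Solving gives a = (1, -3, 4).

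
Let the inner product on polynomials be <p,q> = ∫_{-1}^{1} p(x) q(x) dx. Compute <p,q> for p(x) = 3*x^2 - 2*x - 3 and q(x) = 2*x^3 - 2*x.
<p,q> = 16/15

Expand the product: p(x)·q(x) = 6*x^5 - 4*x^4 - 12*x^3 + 4*x^2 + 6*x.
∫_{-1}^{1} of each monomial x^k gives [2/(k+1) if k even, 0 if k odd]. Integrating term-by-term (or equivalently evaluating the antiderivative F(x) = x^6 - 4*x^5/5 - 3*x^4 + 4*x^3/3 + 3*x^2 at the endpoints):
  F(1) − F(−1) = 23/15 − (7/15) = 16/15.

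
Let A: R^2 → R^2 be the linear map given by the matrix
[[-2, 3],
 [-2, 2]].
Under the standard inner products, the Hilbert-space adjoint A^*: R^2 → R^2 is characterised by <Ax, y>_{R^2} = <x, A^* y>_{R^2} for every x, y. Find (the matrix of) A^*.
A^* = A^T =
[[-2, -2],
 [3, 2]]

For real matrices with standard dot products, the defining identity <Ax, y> = <x, A^* y> gives (Ax)^T y = x^T (A^*) y, i.e. x^T A^T y = x^T (A^*) y. Since this holds for all x, y, we must have A^* = A^T. Therefore
A^* =
[[-2, -2],
 [3, 2]].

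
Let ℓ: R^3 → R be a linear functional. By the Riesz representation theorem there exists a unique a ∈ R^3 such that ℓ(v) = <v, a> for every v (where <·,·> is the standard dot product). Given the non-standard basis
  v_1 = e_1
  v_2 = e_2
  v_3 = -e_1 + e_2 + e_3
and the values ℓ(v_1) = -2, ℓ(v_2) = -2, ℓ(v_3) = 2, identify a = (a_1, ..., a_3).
a = (-2, -2, 2)

Write a = (a_1, ..., a_3) in the standard basis. For each basis vector v_i, ℓ(v_i) = <v_i, a> is a linear equation in the a_j's. Collect the n equations into a matrix system V a = ℓ, where row i of V is v_i (expressed in the standard basis). Since V is invertible (lower-triangular with 1s on the diagonal, up to permutation), solve by back-substitution:
  V =
[[1, 0, 0],
 [0, 1, 0],
 [-1, 1, 1]]
  V a = (-2, -2, 2)
Solving gives a = (-2, -2, 2).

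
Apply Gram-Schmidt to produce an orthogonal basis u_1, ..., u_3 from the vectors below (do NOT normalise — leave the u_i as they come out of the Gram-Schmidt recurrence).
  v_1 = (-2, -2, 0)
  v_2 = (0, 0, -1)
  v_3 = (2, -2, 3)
Orthogonal basis:
  u_1 = (-2, -2, 0)
  u_2 = (0, 0, -1)
  u_3 = (2, -2, 0)

Apply the Gram-Schmidt recurrence
  u_1 = v_1
  u_i = v_i − Σ_{j<i} ((v_i · u_j) / (u_j · u_j)) · u_j.

Step by step this gives:
  u_1 = (-2, -2, 0)
  u_2 = (0, 0, -1)
  u_3 = (2, -2, 0)

Orthogonality check:
  u_2 · u_1 = 0 (should be 0)
  u_3 · u_1 = 0 (should be 0)
  u_3 · u_2 = 0 (should be 0)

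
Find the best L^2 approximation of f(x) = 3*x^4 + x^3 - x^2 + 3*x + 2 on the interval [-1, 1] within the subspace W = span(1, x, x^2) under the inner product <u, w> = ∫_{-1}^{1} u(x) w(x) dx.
g(x) = 11*x^2/7 + 18*x/5 + 61/35

The best approximation g ∈ W is the orthogonal projection of f onto W. Writing g = a_0 + a_1 x + a_2 x^2, the coefficients solve the normal equations G · a = b where
  G_{ij} = <φ_i, φ_j> and b_i = <f, φ_i>, with φ_0 = 1, φ_1 = x, φ_2 = x^2.
G =
  [2, 0, 2/3]
  [0, 2/3, 0]
  [2/3, 0, 2/5],
b = (68/15, 12/5, 188/105).
Solving gives a_0 = 61/35, a_1 = 18/5, a_2 = 11/7, so
  g(x) = 11*x^2/7 + 18*x/5 + 61/35.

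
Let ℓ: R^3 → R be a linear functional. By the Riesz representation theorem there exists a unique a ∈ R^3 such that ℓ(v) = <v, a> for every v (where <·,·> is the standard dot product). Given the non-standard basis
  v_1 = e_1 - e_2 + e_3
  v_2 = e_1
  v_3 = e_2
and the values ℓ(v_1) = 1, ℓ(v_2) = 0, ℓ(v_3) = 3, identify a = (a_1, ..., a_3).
a = (0, 3, 4)

Write a = (a_1, ..., a_3) in the standard basis. For each basis vector v_i, ℓ(v_i) = <v_i, a> is a linear equation in the a_j's. Collect the n equations into a matrix system V a = ℓ, where row i of V is v_i (expressed in the standard basis). Since V is invertible (lower-triangular with 1s on the diagonal, up to permutation), solve by back-substitution:
  V =
[[1, -1, 1],
 [1, 0, 0],
 [0, 1, 0]]
  V a = (1, 0, 3)
Solving gives a = (0, 3, 4).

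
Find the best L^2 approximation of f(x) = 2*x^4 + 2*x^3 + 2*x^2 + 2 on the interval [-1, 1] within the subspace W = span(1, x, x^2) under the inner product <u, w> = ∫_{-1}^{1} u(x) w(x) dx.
g(x) = 26*x^2/7 + 6*x/5 + 64/35

The best approximation g ∈ W is the orthogonal projection of f onto W. Writing g = a_0 + a_1 x + a_2 x^2, the coefficients solve the normal equations G · a = b where
  G_{ij} = <φ_i, φ_j> and b_i = <f, φ_i>, with φ_0 = 1, φ_1 = x, φ_2 = x^2.
G =
  [2, 0, 2/3]
  [0, 2/3, 0]
  [2/3, 0, 2/5],
b = (92/15, 4/5, 284/105).
Solving gives a_0 = 64/35, a_1 = 6/5, a_2 = 26/7, so
  g(x) = 26*x^2/7 + 6*x/5 + 64/35.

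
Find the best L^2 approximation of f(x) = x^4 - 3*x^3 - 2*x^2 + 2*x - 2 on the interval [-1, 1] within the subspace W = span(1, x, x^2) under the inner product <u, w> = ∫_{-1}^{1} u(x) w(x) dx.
g(x) = -8*x^2/7 + x/5 - 73/35

The best approximation g ∈ W is the orthogonal projection of f onto W. Writing g = a_0 + a_1 x + a_2 x^2, the coefficients solve the normal equations G · a = b where
  G_{ij} = <φ_i, φ_j> and b_i = <f, φ_i>, with φ_0 = 1, φ_1 = x, φ_2 = x^2.
G =
  [2, 0, 2/3]
  [0, 2/3, 0]
  [2/3, 0, 2/5],
b = (-74/15, 2/15, -194/105).
Solving gives a_0 = -73/35, a_1 = 1/5, a_2 = -8/7, so
  g(x) = -8*x^2/7 + x/5 - 73/35.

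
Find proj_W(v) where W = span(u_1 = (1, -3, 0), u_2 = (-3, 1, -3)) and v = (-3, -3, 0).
proj_W(v) = (-69/77, -177/77, -144/77)

Set up U = [u_1 | ... | u_2] ∈ R^(3×2). The projector onto W = col(U) is P = U (U^T U)^(-1) U^T.
Compute U^T U =
  [10, -6]
  [-6, 19],
and U^T v = (6, 6).
Solve U^T U · c = U^T v for the coefficients: c = (75/77, 48/77). The projection is proj_W(v) = U c.
Check: (v - proj_W(v)) · u_1 = 0  (should be 0).
Check: (v - proj_W(v)) · u_2 = 0  (should be 0).
Result: proj_W(v) = (-69/77, -177/77, -144/77).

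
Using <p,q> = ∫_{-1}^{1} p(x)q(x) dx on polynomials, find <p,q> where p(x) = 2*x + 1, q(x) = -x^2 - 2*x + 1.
<p,q> = -4/3

Expand the product: p(x)·q(x) = -2*x^3 - 5*x^2 + 1.
∫_{-1}^{1} of each monomial x^k gives [2/(k+1) if k even, 0 if k odd]. Integrating term-by-term (or equivalently evaluating the antiderivative F(x) = -x^4/2 - 5*x^3/3 + x at the endpoints):
  F(1) − F(−1) = -7/6 − (1/6) = -4/3.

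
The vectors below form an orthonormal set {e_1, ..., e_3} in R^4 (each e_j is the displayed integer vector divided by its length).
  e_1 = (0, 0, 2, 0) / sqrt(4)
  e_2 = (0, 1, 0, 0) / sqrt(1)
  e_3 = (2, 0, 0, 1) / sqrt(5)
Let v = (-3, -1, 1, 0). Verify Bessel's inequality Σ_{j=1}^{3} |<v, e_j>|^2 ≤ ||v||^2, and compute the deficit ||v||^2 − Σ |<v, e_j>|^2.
Σ |<v, e_j>|^2 = 46/5; ||v||^2 = 11; deficit = 9/5

Write each e_j = u_j / sqrt(<u_j, u_j>) where u_j is the displayed integer vector. Then <v, e_j> = <v, u_j> / sqrt(<u_j, u_j>), so |<v, e_j>|^2 = <v, u_j>^2 / <u_j, u_j>.
Coefficients: <v, e_1> = 2/sqrt(4), <v, e_2> = -1/sqrt(1), <v, e_3> = -6/sqrt(5).
Square and sum: Σ |<v, e_j>|^2 = 46/5.
Compute ||v||^2 = v·v = 11.
Deficit = 11 − 46/5 = 9/5 ≥ 0, confirming Bessel's inequality. (The deficit equals ||v − Σ <v,e_j> e_j||^2, the squared distance from v to span{e_j}.)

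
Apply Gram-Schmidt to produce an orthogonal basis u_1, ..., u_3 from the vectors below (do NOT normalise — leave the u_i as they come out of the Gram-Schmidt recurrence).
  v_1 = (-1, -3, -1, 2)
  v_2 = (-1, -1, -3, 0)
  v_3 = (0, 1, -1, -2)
Orthogonal basis:
  u_1 = (-1, -3, -1, 2)
  u_2 = (-8/15, 2/5, -38/15, -14/15)
  u_3 = (-2/29, -13/29, 5/29, -18/29)

Apply the Gram-Schmidt recurrence
  u_1 = v_1
  u_i = v_i − Σ_{j<i} ((v_i · u_j) / (u_j · u_j)) · u_j.

Step by step this gives:
  u_1 = (-1, -3, -1, 2)
  u_2 = (-8/15, 2/5, -38/15, -14/15)
  u_3 = (-2/29, -13/29, 5/29, -18/29)

Orthogonality check:
  u_2 · u_1 = 0 (should be 0)
  u_3 · u_1 = 0 (should be 0)
  u_3 · u_2 = 0 (should be 0)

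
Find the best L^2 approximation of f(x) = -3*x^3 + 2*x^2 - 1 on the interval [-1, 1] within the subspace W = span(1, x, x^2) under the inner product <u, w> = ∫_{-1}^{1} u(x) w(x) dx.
g(x) = 2*x^2 - 9*x/5 - 1

The best approximation g ∈ W is the orthogonal projection of f onto W. Writing g = a_0 + a_1 x + a_2 x^2, the coefficients solve the normal equations G · a = b where
  G_{ij} = <φ_i, φ_j> and b_i = <f, φ_i>, with φ_0 = 1, φ_1 = x, φ_2 = x^2.
G =
  [2, 0, 2/3]
  [0, 2/3, 0]
  [2/3, 0, 2/5],
b = (-2/3, -6/5, 2/15).
Solving gives a_0 = -1, a_1 = -9/5, a_2 = 2, so
  g(x) = 2*x^2 - 9*x/5 - 1.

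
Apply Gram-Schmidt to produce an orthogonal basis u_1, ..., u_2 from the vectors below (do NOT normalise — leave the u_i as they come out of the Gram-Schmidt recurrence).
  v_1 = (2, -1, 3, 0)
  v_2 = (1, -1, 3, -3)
Orthogonal basis:
  u_1 = (2, -1, 3, 0)
  u_2 = (-5/7, -1/7, 3/7, -3)

Apply the Gram-Schmidt recurrence
  u_1 = v_1
  u_i = v_i − Σ_{j<i} ((v_i · u_j) / (u_j · u_j)) · u_j.

Step by step this gives:
  u_1 = (2, -1, 3, 0)
  u_2 = (-5/7, -1/7, 3/7, -3)

Orthogonality check:
  u_2 · u_1 = 0 (should be 0)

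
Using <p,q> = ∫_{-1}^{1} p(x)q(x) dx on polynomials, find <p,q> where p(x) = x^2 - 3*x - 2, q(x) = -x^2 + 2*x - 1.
<p,q> = 4/15

Expand the product: p(x)·q(x) = -x^4 + 5*x^3 - 5*x^2 - x + 2.
∫_{-1}^{1} of each monomial x^k gives [2/(k+1) if k even, 0 if k odd]. Integrating term-by-term (or equivalently evaluating the antiderivative F(x) = -x^5/5 + 5*x^4/4 - 5*x^3/3 - x^2/2 + 2*x at the endpoints):
  F(1) − F(−1) = 53/60 − (37/60) = 4/15.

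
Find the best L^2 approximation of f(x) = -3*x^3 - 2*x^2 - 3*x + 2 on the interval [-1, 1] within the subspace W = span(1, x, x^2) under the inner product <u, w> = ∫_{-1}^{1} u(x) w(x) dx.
g(x) = -2*x^2 - 24*x/5 + 2

The best approximation g ∈ W is the orthogonal projection of f onto W. Writing g = a_0 + a_1 x + a_2 x^2, the coefficients solve the normal equations G · a = b where
  G_{ij} = <φ_i, φ_j> and b_i = <f, φ_i>, with φ_0 = 1, φ_1 = x, φ_2 = x^2.
G =
  [2, 0, 2/3]
  [0, 2/3, 0]
  [2/3, 0, 2/5],
b = (8/3, -16/5, 8/15).
Solving gives a_0 = 2, a_1 = -24/5, a_2 = -2, so
  g(x) = -2*x^2 - 24*x/5 + 2.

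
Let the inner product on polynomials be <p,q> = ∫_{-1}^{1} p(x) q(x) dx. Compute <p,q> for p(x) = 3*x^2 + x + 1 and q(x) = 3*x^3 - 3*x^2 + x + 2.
<p,q> = 64/15

Expand the product: p(x)·q(x) = 9*x^5 - 6*x^4 + 3*x^3 + 4*x^2 + 3*x + 2.
∫_{-1}^{1} of each monomial x^k gives [2/(k+1) if k even, 0 if k odd]. Integrating term-by-term (or equivalently evaluating the antiderivative F(x) = 3*x^6/2 - 6*x^5/5 + 3*x^4/4 + 4*x^3/3 + 3*x^2/2 + 2*x at the endpoints):
  F(1) − F(−1) = 353/60 − (97/60) = 64/15.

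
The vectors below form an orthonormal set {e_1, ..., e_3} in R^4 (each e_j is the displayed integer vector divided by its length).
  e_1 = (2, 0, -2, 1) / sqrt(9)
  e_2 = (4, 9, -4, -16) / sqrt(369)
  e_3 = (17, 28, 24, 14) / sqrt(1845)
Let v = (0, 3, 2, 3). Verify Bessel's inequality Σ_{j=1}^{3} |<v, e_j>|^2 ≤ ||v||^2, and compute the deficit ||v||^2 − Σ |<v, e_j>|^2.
Σ |<v, e_j>|^2 = 94/5; ||v||^2 = 22; deficit = 16/5

Write each e_j = u_j / sqrt(<u_j, u_j>) where u_j is the displayed integer vector. Then <v, e_j> = <v, u_j> / sqrt(<u_j, u_j>), so |<v, e_j>|^2 = <v, u_j>^2 / <u_j, u_j>.
Coefficients: <v, e_1> = -1/sqrt(9), <v, e_2> = -29/sqrt(369), <v, e_3> = 174/sqrt(1845).
Square and sum: Σ |<v, e_j>|^2 = 94/5.
Compute ||v||^2 = v·v = 22.
Deficit = 22 − 94/5 = 16/5 ≥ 0, confirming Bessel's inequality. (The deficit equals ||v − Σ <v,e_j> e_j||^2, the squared distance from v to span{e_j}.)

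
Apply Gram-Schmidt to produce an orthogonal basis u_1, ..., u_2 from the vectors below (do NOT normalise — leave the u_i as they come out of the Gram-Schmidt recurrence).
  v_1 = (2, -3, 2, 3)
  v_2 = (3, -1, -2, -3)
Orthogonal basis:
  u_1 = (2, -3, 2, 3)
  u_2 = (43/13, -19/13, -22/13, -33/13)

Apply the Gram-Schmidt recurrence
  u_1 = v_1
  u_i = v_i − Σ_{j<i} ((v_i · u_j) / (u_j · u_j)) · u_j.

Step by step this gives:
  u_1 = (2, -3, 2, 3)
  u_2 = (43/13, -19/13, -22/13, -33/13)

Orthogonality check:
  u_2 · u_1 = 0 (should be 0)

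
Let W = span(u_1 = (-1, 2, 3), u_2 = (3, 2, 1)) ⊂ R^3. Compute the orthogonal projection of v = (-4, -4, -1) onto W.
proj_W(v) = (-196/45, -28/9, -77/45)

Set up U = [u_1 | ... | u_2] ∈ R^(3×2). The projector onto W = col(U) is P = U (U^T U)^(-1) U^T.
Compute U^T U =
  [14, 4]
  [4, 14],
and U^T v = (-7, -21).
Solve U^T U · c = U^T v for the coefficients: c = (-7/90, -133/90). The projection is proj_W(v) = U c.
Check: (v - proj_W(v)) · u_1 = 0  (should be 0).
Check: (v - proj_W(v)) · u_2 = 0  (should be 0).
Result: proj_W(v) = (-196/45, -28/9, -77/45).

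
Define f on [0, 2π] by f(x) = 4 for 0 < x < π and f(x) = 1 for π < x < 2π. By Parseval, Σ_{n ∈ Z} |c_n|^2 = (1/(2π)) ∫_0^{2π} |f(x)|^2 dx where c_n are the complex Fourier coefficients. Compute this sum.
Σ |c_n|^2 = 17/2

Parseval equates the L^2 energy of f (normalised by 1/(2π)) with the ℓ^2 sum of its Fourier coefficients: (1/(2π)) ∫_0^{2π} |f|^2 = Σ |c_n|^2.
Compute the left side: (1/(2π)) [∫_0^π 4^2 dx + ∫_π^{2π} 1^2 dx] = (1/(2π)) · (16π + 1π) = (16 + 1)/2 = 17/2.
So Σ_{n ∈ Z} |c_n|^2 = 17/2.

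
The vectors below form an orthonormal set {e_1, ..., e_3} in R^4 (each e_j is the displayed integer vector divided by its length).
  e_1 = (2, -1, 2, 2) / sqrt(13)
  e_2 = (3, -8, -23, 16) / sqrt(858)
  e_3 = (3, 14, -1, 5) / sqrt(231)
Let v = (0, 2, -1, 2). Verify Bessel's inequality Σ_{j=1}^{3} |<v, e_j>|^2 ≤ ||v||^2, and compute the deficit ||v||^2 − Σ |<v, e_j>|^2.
Σ |<v, e_j>|^2 = 117/14; ||v||^2 = 9; deficit = 9/14

Write each e_j = u_j / sqrt(<u_j, u_j>) where u_j is the displayed integer vector. Then <v, e_j> = <v, u_j> / sqrt(<u_j, u_j>), so |<v, e_j>|^2 = <v, u_j>^2 / <u_j, u_j>.
Coefficients: <v, e_1> = 0/sqrt(13), <v, e_2> = 39/sqrt(858), <v, e_3> = 39/sqrt(231).
Square and sum: Σ |<v, e_j>|^2 = 117/14.
Compute ||v||^2 = v·v = 9.
Deficit = 9 − 117/14 = 9/14 ≥ 0, confirming Bessel's inequality. (The deficit equals ||v − Σ <v,e_j> e_j||^2, the squared distance from v to span{e_j}.)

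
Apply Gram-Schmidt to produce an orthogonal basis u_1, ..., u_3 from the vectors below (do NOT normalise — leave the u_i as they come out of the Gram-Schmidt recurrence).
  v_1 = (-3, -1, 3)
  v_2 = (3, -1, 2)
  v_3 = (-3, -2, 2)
Orthogonal basis:
  u_1 = (-3, -1, 3)
  u_2 = (51/19, -21/19, 44/19)
  u_3 = (-21/262, -315/262, -63/131)

Apply the Gram-Schmidt recurrence
  u_1 = v_1
  u_i = v_i − Σ_{j<i} ((v_i · u_j) / (u_j · u_j)) · u_j.

Step by step this gives:
  u_1 = (-3, -1, 3)
  u_2 = (51/19, -21/19, 44/19)
  u_3 = (-21/262, -315/262, -63/131)

Orthogonality check:
  u_2 · u_1 = 0 (should be 0)
  u_3 · u_1 = 0 (should be 0)
  u_3 · u_2 = 0 (should be 0)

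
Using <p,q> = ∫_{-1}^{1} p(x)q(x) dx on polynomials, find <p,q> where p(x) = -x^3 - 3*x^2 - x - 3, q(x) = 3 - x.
<p,q> = -344/15

Expand the product: p(x)·q(x) = x^4 - 8*x^2 - 9.
∫_{-1}^{1} of each monomial x^k gives [2/(k+1) if k even, 0 if k odd]. Integrating term-by-term (or equivalently evaluating the antiderivative F(x) = x^5/5 - 8*x^3/3 - 9*x at the endpoints):
  F(1) − F(−1) = -172/15 − (172/15) = -344/15.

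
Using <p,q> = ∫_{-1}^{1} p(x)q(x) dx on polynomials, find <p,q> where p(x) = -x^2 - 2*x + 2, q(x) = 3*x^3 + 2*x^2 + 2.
<p,q> = 92/15

Expand the product: p(x)·q(x) = -3*x^5 - 8*x^4 + 2*x^3 + 2*x^2 - 4*x + 4.
∫_{-1}^{1} of each monomial x^k gives [2/(k+1) if k even, 0 if k odd]. Integrating term-by-term (or equivalently evaluating the antiderivative F(x) = -x^6/2 - 8*x^5/5 + x^4/2 + 2*x^3/3 - 2*x^2 + 4*x at the endpoints):
  F(1) − F(−1) = 16/15 − (-76/15) = 92/15.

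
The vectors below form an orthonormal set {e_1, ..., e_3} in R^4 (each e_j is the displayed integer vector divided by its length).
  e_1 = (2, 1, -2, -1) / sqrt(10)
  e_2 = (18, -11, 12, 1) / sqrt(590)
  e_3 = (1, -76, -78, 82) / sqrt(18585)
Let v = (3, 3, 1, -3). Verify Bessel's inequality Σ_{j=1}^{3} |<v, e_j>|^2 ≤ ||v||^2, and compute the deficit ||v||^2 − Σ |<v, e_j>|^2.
Σ |<v, e_j>|^2 = 971/35; ||v||^2 = 28; deficit = 9/35

Write each e_j = u_j / sqrt(<u_j, u_j>) where u_j is the displayed integer vector. Then <v, e_j> = <v, u_j> / sqrt(<u_j, u_j>), so |<v, e_j>|^2 = <v, u_j>^2 / <u_j, u_j>.
Coefficients: <v, e_1> = 10/sqrt(10), <v, e_2> = 30/sqrt(590), <v, e_3> = -549/sqrt(18585).
Square and sum: Σ |<v, e_j>|^2 = 971/35.
Compute ||v||^2 = v·v = 28.
Deficit = 28 − 971/35 = 9/35 ≥ 0, confirming Bessel's inequality. (The deficit equals ||v − Σ <v,e_j> e_j||^2, the squared distance from v to span{e_j}.)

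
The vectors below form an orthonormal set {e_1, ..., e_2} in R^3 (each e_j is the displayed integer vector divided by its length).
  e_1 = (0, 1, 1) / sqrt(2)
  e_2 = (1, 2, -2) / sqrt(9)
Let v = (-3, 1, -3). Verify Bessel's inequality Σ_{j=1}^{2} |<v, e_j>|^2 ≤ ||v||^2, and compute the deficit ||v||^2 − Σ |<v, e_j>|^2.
Σ |<v, e_j>|^2 = 43/9; ||v||^2 = 19; deficit = 128/9

Write each e_j = u_j / sqrt(<u_j, u_j>) where u_j is the displayed integer vector. Then <v, e_j> = <v, u_j> / sqrt(<u_j, u_j>), so |<v, e_j>|^2 = <v, u_j>^2 / <u_j, u_j>.
Coefficients: <v, e_1> = -2/sqrt(2), <v, e_2> = 5/sqrt(9).
Square and sum: Σ |<v, e_j>|^2 = 43/9.
Compute ||v||^2 = v·v = 19.
Deficit = 19 − 43/9 = 128/9 ≥ 0, confirming Bessel's inequality. (The deficit equals ||v − Σ <v,e_j> e_j||^2, the squared distance from v to span{e_j}.)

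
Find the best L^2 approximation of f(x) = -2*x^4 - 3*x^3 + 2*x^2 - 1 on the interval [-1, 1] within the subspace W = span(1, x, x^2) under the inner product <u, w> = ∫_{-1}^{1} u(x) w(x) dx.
g(x) = 2*x^2/7 - 9*x/5 - 29/35

The best approximation g ∈ W is the orthogonal projection of f onto W. Writing g = a_0 + a_1 x + a_2 x^2, the coefficients solve the normal equations G · a = b where
  G_{ij} = <φ_i, φ_j> and b_i = <f, φ_i>, with φ_0 = 1, φ_1 = x, φ_2 = x^2.
G =
  [2, 0, 2/3]
  [0, 2/3, 0]
  [2/3, 0, 2/5],
b = (-22/15, -6/5, -46/105).
Solving gives a_0 = -29/35, a_1 = -9/5, a_2 = 2/7, so
  g(x) = 2*x^2/7 - 9*x/5 - 29/35.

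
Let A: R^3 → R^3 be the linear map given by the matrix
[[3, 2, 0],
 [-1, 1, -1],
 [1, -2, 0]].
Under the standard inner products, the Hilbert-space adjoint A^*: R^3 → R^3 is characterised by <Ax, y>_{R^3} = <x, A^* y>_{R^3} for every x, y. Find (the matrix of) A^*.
A^* = A^T =
[[3, -1, 1],
 [2, 1, -2],
 [0, -1, 0]]

For real matrices with standard dot products, the defining identity <Ax, y> = <x, A^* y> gives (Ax)^T y = x^T (A^*) y, i.e. x^T A^T y = x^T (A^*) y. Since this holds for all x, y, we must have A^* = A^T. Therefore
A^* =
[[3, -1, 1],
 [2, 1, -2],
 [0, -1, 0]].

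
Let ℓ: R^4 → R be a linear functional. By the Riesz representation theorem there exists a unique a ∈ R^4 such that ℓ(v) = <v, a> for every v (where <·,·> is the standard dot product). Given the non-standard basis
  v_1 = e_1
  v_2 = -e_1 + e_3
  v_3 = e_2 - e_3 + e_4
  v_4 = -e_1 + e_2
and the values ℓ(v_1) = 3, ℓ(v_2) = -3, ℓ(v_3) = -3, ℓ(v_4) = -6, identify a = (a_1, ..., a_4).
a = (3, -3, 0, 0)

Write a = (a_1, ..., a_4) in the standard basis. For each basis vector v_i, ℓ(v_i) = <v_i, a> is a linear equation in the a_j's. Collect the n equations into a matrix system V a = ℓ, where row i of V is v_i (expressed in the standard basis). Since V is invertible (lower-triangular with 1s on the diagonal, up to permutation), solve by back-substitution:
  V =
[[1, 0, 0, 0],
 [-1, 0, 1, 0],
 [0, 1, -1, 1],
 [-1, 1, 0, 0]]
  V a = (3, -3, -3, -6)
Solving gives a = (3, -3, 0, 0).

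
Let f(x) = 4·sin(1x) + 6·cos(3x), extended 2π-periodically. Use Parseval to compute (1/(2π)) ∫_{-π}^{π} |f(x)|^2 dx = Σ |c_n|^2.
Σ |c_n|^2 = 26

Expand |f|^2 and use orthogonality of {sin(nx), cos(mx)} on [-π, π]:
  ∫_{-π}^{π} sin(nx)^2 dx = π, ∫ cos(mx)^2 dx = π, and cross terms integrate to 0.
So ∫_{-π}^{π} f(x)^2 dx = 4^2 · π + 6^2 · π = (16 + 36)π.
Divide by 2π: (16 + 36)/2 = 26.
By Parseval, this equals Σ |c_n|^2.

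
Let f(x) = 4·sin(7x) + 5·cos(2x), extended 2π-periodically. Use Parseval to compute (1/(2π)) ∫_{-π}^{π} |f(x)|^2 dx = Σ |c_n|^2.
Σ |c_n|^2 = 41/2

Expand |f|^2 and use orthogonality of {sin(nx), cos(mx)} on [-π, π]:
  ∫_{-π}^{π} sin(nx)^2 dx = π, ∫ cos(mx)^2 dx = π, and cross terms integrate to 0.
So ∫_{-π}^{π} f(x)^2 dx = 4^2 · π + 5^2 · π = (16 + 25)π.
Divide by 2π: (16 + 25)/2 = 41/2.
By Parseval, this equals Σ |c_n|^2.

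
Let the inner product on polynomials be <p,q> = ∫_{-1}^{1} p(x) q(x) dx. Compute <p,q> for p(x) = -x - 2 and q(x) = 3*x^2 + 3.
<p,q> = -16

Expand the product: p(x)·q(x) = -3*x^3 - 6*x^2 - 3*x - 6.
∫_{-1}^{1} of each monomial x^k gives [2/(k+1) if k even, 0 if k odd]. Integrating term-by-term (or equivalently evaluating the antiderivative F(x) = -3*x^4/4 - 2*x^3 - 3*x^2/2 - 6*x at the endpoints):
  F(1) − F(−1) = -41/4 − (23/4) = -16.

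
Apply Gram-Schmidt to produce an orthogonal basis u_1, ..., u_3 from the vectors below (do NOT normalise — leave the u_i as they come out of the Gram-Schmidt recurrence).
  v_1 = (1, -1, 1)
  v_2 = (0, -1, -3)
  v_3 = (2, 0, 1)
Orthogonal basis:
  u_1 = (1, -1, 1)
  u_2 = (2/3, -5/3, -7/3)
  u_3 = (14/13, 21/26, -7/26)

Apply the Gram-Schmidt recurrence
  u_1 = v_1
  u_i = v_i − Σ_{j<i} ((v_i · u_j) / (u_j · u_j)) · u_j.

Step by step this gives:
  u_1 = (1, -1, 1)
  u_2 = (2/3, -5/3, -7/3)
  u_3 = (14/13, 21/26, -7/26)

Orthogonality check:
  u_2 · u_1 = 0 (should be 0)
  u_3 · u_1 = 0 (should be 0)
  u_3 · u_2 = 0 (should be 0)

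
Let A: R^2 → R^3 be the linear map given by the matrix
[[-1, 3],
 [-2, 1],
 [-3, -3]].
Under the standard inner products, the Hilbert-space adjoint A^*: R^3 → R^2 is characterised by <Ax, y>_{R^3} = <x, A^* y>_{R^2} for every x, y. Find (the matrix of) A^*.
A^* = A^T =
[[-1, -2, -3],
 [3, 1, -3]]

For real matrices with standard dot products, the defining identity <Ax, y> = <x, A^* y> gives (Ax)^T y = x^T (A^*) y, i.e. x^T A^T y = x^T (A^*) y. Since this holds for all x, y, we must have A^* = A^T. Therefore
A^* =
[[-1, -2, -3],
 [3, 1, -3]].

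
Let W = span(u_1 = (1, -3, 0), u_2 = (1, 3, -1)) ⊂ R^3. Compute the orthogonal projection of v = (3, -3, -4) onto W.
proj_W(v) = (96/23, -60/23, -38/23)

Set up U = [u_1 | ... | u_2] ∈ R^(3×2). The projector onto W = col(U) is P = U (U^T U)^(-1) U^T.
Compute U^T U =
  [10, -8]
  [-8, 11],
and U^T v = (12, -2).
Solve U^T U · c = U^T v for the coefficients: c = (58/23, 38/23). The projection is proj_W(v) = U c.
Check: (v - proj_W(v)) · u_1 = 0  (should be 0).
Check: (v - proj_W(v)) · u_2 = 0  (should be 0).
Result: proj_W(v) = (96/23, -60/23, -38/23).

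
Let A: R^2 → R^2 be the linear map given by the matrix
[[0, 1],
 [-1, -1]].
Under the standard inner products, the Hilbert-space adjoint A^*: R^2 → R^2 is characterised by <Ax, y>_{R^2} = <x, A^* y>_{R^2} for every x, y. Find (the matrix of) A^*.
A^* = A^T =
[[0, -1],
 [1, -1]]

For real matrices with standard dot products, the defining identity <Ax, y> = <x, A^* y> gives (Ax)^T y = x^T (A^*) y, i.e. x^T A^T y = x^T (A^*) y. Since this holds for all x, y, we must have A^* = A^T. Therefore
A^* =
[[0, -1],
 [1, -1]].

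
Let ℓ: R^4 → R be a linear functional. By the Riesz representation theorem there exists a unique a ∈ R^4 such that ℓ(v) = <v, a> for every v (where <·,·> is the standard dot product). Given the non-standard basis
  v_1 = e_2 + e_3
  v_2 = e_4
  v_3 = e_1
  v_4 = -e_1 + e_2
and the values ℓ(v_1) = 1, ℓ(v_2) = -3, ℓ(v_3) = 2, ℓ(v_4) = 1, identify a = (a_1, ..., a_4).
a = (2, 3, -2, -3)

Write a = (a_1, ..., a_4) in the standard basis. For each basis vector v_i, ℓ(v_i) = <v_i, a> is a linear equation in the a_j's. Collect the n equations into a matrix system V a = ℓ, where row i of V is v_i (expressed in the standard basis). Since V is invertible (lower-triangular with 1s on the diagonal, up to permutation), solve by back-substitution:
  V =
[[0, 1, 1, 0],
 [0, 0, 0, 1],
 [1, 0, 0, 0],
 [-1, 1, 0, 0]]
  V a = (1, -3, 2, 1)
Solving gives a = (2, 3, -2, -3).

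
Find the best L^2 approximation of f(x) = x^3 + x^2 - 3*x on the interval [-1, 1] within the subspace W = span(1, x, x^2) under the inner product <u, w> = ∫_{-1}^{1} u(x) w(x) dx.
g(x) = x^2 - 12*x/5

The best approximation g ∈ W is the orthogonal projection of f onto W. Writing g = a_0 + a_1 x + a_2 x^2, the coefficients solve the normal equations G · a = b where
  G_{ij} = <φ_i, φ_j> and b_i = <f, φ_i>, with φ_0 = 1, φ_1 = x, φ_2 = x^2.
G =
  [2, 0, 2/3]
  [0, 2/3, 0]
  [2/3, 0, 2/5],
b = (2/3, -8/5, 2/5).
Solving gives a_0 = 0, a_1 = -12/5, a_2 = 1, so
  g(x) = x^2 - 12*x/5.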